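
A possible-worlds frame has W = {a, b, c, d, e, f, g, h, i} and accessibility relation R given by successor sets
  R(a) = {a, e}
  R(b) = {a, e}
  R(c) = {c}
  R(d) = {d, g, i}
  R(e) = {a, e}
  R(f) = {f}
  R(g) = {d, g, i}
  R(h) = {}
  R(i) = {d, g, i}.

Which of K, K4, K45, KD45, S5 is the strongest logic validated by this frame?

K45

Transitive (axiom 4): yes — every two-step R-path is closed by a direct edge.
Euclidean (axiom 5): yes — any two successors of a common world are R-related.
Serial (axiom D): no — h has no R-successor.
Reflexive (axiom T): no — b is not related to itself.
So F validates K, K4, K45; KD45 would additionally require R to be serial. The strongest is K45.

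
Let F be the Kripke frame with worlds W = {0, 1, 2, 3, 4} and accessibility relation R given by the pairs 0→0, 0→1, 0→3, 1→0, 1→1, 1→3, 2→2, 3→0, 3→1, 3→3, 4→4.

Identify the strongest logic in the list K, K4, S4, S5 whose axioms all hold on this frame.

S5

Transitive (axiom 4): yes — every two-step R-path is closed by a direct edge.
Reflexive (axiom T): yes — every world is R-related to itself.
Euclidean (axiom 5): yes — any two successors of a common world are R-related.
So F validates K, K4, S4, S5. The strongest is S5.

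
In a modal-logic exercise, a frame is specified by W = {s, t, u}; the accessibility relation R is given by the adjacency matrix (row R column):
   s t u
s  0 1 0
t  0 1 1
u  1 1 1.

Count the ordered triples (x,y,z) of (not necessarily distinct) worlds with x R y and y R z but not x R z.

2

Enumerating: (s,t,u), (t,u,s).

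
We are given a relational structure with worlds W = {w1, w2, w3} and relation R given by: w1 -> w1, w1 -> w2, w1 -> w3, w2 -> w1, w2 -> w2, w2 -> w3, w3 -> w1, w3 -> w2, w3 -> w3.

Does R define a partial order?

Reflexive: yes — every world is R-related to itself.
Transitive: yes — every two-step R-path is closed by a direct edge.
Antisymmetric: no — w1 R w2 and w2 R w1 with w1 ≠ w2.
So R is not a partial order.

No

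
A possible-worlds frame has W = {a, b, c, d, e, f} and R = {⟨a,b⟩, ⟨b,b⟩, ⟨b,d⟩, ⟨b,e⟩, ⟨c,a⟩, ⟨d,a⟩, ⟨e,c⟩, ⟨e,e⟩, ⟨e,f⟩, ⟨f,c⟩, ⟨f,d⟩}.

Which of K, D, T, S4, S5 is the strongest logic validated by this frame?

Serial (axiom D): yes — every world has a successor (e.g. a R b).
Reflexive (axiom T): no — a is not related to itself.
Transitive (axiom 4): no — a R b and b R d, but not a R d.
Euclidean (axiom 5): no — b R d and b R e, but not d R e.
So F validates K, D; T would additionally require R to be reflexive. The strongest is D.

D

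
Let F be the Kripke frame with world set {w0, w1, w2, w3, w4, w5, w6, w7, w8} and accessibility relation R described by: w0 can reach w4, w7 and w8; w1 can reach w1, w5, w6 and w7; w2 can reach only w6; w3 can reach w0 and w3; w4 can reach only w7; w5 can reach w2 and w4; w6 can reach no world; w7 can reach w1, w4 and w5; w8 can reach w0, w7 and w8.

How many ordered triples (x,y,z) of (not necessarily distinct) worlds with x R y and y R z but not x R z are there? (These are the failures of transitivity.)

22

Enumerating: (w0,w7,w1), (w0,w7,w5), (w0,w8,w0), (w1,w5,w2), (w1,w5,w4), (w1,w7,w4), (w3,w0,w4), (w3,w0,w7), (w3,w0,w8), (w4,w7,w1), (w4,w7,w4), (w4,w7,w5), … and 10 more.
Total: 22.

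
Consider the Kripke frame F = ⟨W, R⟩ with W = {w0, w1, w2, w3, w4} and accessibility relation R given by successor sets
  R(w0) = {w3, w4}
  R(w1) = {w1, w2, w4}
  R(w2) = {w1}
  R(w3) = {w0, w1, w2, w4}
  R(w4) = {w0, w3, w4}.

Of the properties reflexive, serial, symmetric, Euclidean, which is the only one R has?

Reflexive: no — w0 is not related to itself.
Serial: yes — every world has a successor (e.g. w0 R w3).
Symmetric: no — w1 R w4 but not w4 R w1.
Euclidean: no — w1 R w2 and w1 R w4, but not w2 R w4.
Only serial holds.

serial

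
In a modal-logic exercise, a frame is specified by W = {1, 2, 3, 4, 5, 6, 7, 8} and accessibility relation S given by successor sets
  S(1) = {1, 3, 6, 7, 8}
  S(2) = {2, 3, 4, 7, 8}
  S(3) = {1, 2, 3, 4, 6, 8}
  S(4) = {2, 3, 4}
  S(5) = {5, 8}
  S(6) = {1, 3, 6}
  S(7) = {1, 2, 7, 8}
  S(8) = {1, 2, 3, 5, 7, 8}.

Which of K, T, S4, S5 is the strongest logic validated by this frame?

Reflexive (axiom T): yes — every world is S-related to itself.
Transitive (axiom 4): no — 1 S 3 and 3 S 2, but not 1 S 2.
Euclidean (axiom 5): no — 1 S 3 and 1 S 7, but not 3 S 7.
So F validates K, T; S4 would additionally require S to be transitive. The strongest is T.

T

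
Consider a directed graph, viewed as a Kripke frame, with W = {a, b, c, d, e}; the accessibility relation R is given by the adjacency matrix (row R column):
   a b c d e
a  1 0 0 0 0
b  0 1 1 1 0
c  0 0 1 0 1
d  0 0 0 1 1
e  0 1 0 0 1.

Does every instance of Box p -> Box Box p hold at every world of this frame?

Axiom 4 corresponds to the accessibility relation being transitive.
Transitive: no — b R c and c R e, but not b R e.

No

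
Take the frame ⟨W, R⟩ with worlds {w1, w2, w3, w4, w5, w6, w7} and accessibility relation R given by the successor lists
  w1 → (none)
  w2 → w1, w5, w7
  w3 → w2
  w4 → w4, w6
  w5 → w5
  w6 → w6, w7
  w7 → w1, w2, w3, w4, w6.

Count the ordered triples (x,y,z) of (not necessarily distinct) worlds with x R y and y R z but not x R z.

Enumerating: (w2,w7,w2), (w2,w7,w3), (w2,w7,w4), (w2,w7,w6), (w3,w2,w1), (w3,w2,w5), (w3,w2,w7), (w4,w6,w7), (w6,w7,w1), (w6,w7,w2), (w6,w7,w3), (w6,w7,w4), (w7,w2,w5), (w7,w2,w7), (w7,w6,w7).

15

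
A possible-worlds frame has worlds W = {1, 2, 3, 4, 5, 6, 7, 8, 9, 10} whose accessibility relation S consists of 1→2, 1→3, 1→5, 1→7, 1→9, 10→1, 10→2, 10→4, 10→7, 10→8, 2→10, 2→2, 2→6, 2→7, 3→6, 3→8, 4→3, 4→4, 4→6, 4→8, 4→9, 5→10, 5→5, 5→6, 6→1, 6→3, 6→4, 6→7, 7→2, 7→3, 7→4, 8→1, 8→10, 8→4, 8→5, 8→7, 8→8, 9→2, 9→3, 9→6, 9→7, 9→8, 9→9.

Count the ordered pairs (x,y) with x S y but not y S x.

26

Enumerating: (1,2), (1,3), (1,5), (1,7), (1,9), (10,1), (10,4), (10,7), (2,6), (3,8), (4,3), (4,9), … and 14 more.
Total: 26.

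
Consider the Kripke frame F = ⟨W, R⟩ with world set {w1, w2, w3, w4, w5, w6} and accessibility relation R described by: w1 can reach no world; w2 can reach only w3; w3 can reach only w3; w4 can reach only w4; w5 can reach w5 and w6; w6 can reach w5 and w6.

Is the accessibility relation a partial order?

No

Reflexive: no — w1 is not related to itself.
Transitive: yes — every two-step R-path is closed by a direct edge.
Antisymmetric: no — w5 R w6 and w6 R w5 with w5 ≠ w6.
So R is not a partial order.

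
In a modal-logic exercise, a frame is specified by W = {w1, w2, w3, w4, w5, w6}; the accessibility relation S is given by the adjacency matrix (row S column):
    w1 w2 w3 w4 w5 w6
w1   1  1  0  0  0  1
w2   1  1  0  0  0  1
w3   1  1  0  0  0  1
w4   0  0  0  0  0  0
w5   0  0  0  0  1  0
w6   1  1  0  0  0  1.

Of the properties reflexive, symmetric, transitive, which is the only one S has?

transitive

Reflexive: no — w3 is not related to itself.
Symmetric: no — w3 S w1 but not w1 S w3.
Transitive: yes — every two-step S-path is closed by a direct edge.
Only transitive holds.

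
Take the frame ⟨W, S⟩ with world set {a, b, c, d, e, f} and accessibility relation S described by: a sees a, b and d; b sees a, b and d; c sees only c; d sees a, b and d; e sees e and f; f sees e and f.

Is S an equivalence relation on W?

Yes

Reflexive: yes — every world is S-related to itself.
Symmetric: yes — every pair in S has its reverse in S.
Transitive: yes — every two-step S-path is closed by a direct edge.
So S is an equivalence relation.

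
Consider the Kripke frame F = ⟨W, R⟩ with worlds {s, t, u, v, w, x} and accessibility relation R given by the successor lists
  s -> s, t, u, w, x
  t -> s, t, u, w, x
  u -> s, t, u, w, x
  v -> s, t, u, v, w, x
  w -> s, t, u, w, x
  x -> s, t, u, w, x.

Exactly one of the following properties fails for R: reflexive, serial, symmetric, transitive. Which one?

symmetric

Reflexive: yes — every world is R-related to itself.
Serial: yes — every world has a successor (e.g. s R s).
Symmetric: no — v R s but not s R v.
Transitive: yes — every two-step R-path is closed by a direct edge.
Only symmetric fails.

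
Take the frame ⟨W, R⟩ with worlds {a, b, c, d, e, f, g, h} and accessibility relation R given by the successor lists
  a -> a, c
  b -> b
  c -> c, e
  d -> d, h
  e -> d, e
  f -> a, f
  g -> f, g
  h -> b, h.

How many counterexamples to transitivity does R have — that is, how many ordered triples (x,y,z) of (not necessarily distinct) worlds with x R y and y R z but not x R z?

6

Enumerating: (a,c,e), (c,e,d), (d,h,b), (e,d,h), (f,a,c), (g,f,a).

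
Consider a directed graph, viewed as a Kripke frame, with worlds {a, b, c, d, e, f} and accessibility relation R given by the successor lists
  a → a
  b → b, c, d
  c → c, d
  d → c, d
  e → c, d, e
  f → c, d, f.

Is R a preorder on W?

Reflexive: yes — every world is R-related to itself.
Transitive: yes — every two-step R-path is closed by a direct edge.
So R is a preorder.

Yes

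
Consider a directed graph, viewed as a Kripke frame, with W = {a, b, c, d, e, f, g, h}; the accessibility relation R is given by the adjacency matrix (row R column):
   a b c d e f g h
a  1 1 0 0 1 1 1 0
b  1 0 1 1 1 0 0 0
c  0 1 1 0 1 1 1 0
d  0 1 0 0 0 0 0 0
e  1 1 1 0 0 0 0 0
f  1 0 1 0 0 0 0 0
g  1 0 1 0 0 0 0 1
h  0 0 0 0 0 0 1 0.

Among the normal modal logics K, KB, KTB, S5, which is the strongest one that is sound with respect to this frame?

KB

Symmetric (axiom B): yes — every pair in R has its reverse in R.
Reflexive (axiom T): no — b is not related to itself.
Euclidean (axiom 5): no — a R b and a R f, but not b R f.
So F validates K, KB; KTB would additionally require R to be reflexive. The strongest is KB.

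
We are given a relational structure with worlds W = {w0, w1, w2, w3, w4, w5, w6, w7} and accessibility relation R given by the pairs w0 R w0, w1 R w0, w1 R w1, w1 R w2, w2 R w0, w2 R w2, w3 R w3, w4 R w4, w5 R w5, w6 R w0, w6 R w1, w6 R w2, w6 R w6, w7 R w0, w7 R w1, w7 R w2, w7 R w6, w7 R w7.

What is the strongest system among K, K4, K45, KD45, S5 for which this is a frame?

Transitive (axiom 4): yes — every two-step R-path is closed by a direct edge.
Euclidean (axiom 5): no — w1 R w0 and w1 R w2, but not w0 R w2.
Serial (axiom D): yes — every world has a successor (e.g. w0 R w0).
Reflexive (axiom T): yes — every world is R-related to itself.
So F validates K, K4; K45 would additionally require R to be Euclidean. The strongest is K4.

K4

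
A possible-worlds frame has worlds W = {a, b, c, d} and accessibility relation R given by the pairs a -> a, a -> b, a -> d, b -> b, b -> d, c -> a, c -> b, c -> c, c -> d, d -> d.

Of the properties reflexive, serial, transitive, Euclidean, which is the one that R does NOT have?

Reflexive: yes — every world is R-related to itself.
Serial: yes — every world has a successor (e.g. a R a).
Transitive: yes — every two-step R-path is closed by a direct edge.
Euclidean: no — a R d and a R b, but not d R b.
Only Euclidean fails.

Euclidean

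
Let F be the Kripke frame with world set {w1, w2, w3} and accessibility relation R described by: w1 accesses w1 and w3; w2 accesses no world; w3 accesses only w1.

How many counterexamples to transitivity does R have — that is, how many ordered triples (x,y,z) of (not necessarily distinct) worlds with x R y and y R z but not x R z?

1

Enumerating: (w3,w1,w3).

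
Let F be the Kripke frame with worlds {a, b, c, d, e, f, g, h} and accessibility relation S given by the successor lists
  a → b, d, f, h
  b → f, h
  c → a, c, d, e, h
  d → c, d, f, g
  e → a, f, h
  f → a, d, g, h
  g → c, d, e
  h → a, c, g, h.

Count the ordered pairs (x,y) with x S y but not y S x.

Enumerating: (a,b), (a,d), (b,f), (b,h), (c,a), (c,e), (e,a), (e,f), (e,h), (f,g), (f,h), (g,c), (g,e), (h,g).

14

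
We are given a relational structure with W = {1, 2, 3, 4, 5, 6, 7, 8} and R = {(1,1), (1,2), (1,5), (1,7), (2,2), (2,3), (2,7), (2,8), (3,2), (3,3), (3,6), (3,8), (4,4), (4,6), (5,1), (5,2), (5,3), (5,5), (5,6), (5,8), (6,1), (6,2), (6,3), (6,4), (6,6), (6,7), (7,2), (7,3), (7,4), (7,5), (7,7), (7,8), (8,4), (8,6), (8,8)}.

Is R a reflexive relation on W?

Yes

Reflexive: yes — every world is R-related to itself.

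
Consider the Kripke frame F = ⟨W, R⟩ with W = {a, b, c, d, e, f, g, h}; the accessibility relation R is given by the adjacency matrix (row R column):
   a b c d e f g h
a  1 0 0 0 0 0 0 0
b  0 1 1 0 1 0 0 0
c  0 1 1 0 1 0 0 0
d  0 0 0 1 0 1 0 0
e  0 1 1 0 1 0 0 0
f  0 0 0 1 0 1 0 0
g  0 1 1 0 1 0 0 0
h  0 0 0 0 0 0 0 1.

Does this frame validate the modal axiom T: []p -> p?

The schema T characterises exactly the reflexive frames.
Reflexive: no — g is not related to itself.

No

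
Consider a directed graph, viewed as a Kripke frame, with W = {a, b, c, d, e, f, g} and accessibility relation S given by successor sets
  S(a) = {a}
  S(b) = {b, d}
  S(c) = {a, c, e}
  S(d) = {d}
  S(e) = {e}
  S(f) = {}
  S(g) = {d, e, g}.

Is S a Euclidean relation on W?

Euclidean: no — c S a and c S e, but not a S e.

No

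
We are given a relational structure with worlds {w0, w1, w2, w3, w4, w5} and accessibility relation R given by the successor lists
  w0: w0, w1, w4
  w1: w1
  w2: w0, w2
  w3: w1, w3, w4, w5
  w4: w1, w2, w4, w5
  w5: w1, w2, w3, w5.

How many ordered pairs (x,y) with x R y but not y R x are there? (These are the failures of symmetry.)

Enumerating: (w0,w1), (w0,w4), (w2,w0), (w3,w1), (w3,w4), (w4,w1), (w4,w2), (w4,w5), (w5,w1), (w5,w2).

10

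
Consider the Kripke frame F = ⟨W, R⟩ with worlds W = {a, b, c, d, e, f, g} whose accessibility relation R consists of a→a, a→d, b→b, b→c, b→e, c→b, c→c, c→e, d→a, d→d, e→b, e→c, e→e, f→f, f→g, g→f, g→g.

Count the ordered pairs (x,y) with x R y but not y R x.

R is symmetric; there are no such tuples.

0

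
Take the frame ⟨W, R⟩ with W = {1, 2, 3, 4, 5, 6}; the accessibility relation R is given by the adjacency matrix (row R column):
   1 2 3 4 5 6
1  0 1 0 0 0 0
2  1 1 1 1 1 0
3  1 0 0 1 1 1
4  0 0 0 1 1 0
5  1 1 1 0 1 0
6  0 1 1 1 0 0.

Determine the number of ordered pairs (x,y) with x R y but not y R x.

Enumerating: (2,3), (2,4), (3,1), (3,4), (4,5), (5,1), (6,2), (6,4).

8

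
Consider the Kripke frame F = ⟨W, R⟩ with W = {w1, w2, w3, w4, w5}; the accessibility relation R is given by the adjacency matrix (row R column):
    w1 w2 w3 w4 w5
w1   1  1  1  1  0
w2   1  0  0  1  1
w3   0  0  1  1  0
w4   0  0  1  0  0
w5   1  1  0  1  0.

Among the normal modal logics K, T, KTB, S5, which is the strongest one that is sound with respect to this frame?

Reflexive (axiom T): no — w2 is not related to itself.
Symmetric (axiom B): no — w1 R w3 but not w3 R w1.
Euclidean (axiom 5): no — w1 R w2 and w1 R w3, but not w2 R w3.
So F validates K; T would additionally require R to be reflexive. The strongest is K.

K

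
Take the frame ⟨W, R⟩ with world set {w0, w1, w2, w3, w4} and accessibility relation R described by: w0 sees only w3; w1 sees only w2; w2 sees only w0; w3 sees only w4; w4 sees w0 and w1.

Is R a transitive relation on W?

Transitive: no — w0 R w3 and w3 R w4, but not w0 R w4.

No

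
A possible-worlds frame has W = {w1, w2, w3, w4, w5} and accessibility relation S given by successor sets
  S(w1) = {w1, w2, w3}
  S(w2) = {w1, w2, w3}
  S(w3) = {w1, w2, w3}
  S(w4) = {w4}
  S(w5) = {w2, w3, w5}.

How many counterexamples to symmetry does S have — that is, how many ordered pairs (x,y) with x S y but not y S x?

2

Enumerating: (w5,w2), (w5,w3).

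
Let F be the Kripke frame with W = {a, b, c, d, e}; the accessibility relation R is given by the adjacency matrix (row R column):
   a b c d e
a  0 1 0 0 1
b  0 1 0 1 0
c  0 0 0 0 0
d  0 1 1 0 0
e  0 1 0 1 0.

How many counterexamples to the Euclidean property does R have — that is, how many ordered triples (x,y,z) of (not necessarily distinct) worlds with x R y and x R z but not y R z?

7

Enumerating: (a,b,e), (a,e,e), (b,d,d), (d,b,c), (d,c,b), (d,c,c), (e,d,d).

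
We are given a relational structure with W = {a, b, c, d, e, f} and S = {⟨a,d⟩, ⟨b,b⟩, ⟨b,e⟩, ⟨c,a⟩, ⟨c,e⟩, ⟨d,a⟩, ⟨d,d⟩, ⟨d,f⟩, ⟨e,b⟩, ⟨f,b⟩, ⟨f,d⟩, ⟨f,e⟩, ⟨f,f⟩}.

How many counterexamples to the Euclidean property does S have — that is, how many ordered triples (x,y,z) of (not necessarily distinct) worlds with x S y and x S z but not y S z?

15

Enumerating: (b,e,e), (c,a,a), (c,a,e), (c,e,a), (c,e,e), (d,a,a), (d,a,f), (d,f,a), (f,b,d), (f,b,f), (f,d,b), (f,d,e), (f,e,d), (f,e,e), (f,e,f).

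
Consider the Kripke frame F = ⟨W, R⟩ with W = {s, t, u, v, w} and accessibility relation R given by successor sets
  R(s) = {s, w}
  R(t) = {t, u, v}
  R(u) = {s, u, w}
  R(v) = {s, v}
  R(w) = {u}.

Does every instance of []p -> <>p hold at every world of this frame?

Yes

By correspondence theory, D is valid on a frame iff R is serial.
Serial: yes — every world has a successor (e.g. s R s).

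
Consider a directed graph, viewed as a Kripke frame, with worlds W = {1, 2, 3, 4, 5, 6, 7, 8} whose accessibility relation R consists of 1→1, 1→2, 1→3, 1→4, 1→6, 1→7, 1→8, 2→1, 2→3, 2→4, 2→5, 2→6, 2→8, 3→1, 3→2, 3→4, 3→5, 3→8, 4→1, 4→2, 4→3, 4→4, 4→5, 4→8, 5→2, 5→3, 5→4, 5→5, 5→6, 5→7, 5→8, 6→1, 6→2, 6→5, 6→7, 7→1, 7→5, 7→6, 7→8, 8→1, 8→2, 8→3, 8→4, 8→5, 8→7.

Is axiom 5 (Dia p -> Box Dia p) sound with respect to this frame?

Axiom 5 corresponds to the accessibility relation being Euclidean.
Euclidean: no — 1 R 2 and 1 R 7, but not 2 R 7.

No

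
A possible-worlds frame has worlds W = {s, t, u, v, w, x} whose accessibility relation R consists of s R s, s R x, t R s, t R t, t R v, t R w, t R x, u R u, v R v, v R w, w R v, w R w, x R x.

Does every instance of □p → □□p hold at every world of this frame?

By correspondence theory, 4 is valid on a frame iff R is transitive.
Transitive: yes — every two-step R-path is closed by a direct edge.

Yes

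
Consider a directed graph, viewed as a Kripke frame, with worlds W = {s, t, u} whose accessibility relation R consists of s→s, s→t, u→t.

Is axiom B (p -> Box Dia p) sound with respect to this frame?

By correspondence theory, B is valid on a frame iff R is symmetric.
Symmetric: no — s R t but not t R s.

No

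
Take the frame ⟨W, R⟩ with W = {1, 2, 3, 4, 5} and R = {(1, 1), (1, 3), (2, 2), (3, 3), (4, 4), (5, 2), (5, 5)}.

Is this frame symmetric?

Symmetric: no — 1 R 3 but not 3 R 1.

No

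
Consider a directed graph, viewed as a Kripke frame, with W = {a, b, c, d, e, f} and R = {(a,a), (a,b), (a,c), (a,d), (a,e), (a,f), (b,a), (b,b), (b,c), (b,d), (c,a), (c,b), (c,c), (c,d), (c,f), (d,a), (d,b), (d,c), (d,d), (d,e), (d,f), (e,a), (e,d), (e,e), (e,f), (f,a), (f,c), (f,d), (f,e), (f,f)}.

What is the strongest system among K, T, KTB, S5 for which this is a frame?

KTB

Reflexive (axiom T): yes — every world is R-related to itself.
Symmetric (axiom B): yes — every pair in R has its reverse in R.
Euclidean (axiom 5): no — a R b and a R e, but not b R e.
So F validates K, T, KTB; S5 would additionally require R to be Euclidean. The strongest is KTB.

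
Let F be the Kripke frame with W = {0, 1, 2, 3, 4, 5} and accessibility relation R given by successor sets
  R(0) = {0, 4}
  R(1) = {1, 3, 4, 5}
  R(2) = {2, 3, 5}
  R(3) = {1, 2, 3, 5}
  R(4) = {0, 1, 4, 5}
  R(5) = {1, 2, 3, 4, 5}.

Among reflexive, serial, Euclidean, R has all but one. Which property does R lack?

Reflexive: yes — every world is R-related to itself.
Serial: yes — every world has a successor (e.g. 0 R 0).
Euclidean: no — 1 R 3 and 1 R 4, but not 3 R 4.
Only Euclidean fails.

Euclidean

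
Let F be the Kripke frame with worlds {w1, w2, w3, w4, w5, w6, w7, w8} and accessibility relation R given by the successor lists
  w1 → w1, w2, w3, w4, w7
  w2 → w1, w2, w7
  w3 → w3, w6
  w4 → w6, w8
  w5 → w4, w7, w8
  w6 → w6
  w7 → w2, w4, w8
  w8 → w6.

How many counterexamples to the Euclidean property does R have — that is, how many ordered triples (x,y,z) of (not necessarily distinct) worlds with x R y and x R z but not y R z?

Enumerating: (w1,w2,w3), (w1,w2,w4), (w1,w3,w1), (w1,w3,w2), (w1,w3,w4), (w1,w3,w7), (w1,w4,w1), (w1,w4,w2), (w1,w4,w3), (w1,w4,w4), (w1,w4,w7), (w1,w7,w1), … and 20 more.
Total: 32.

32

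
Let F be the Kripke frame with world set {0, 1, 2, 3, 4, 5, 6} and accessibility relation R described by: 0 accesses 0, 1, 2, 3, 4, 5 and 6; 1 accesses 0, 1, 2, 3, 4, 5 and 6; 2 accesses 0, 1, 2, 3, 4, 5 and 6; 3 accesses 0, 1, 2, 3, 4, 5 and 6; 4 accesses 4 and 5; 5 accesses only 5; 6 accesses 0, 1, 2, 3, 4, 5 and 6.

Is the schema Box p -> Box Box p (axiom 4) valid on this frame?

The schema 4 characterises exactly the transitive frames.
Transitive: yes — every two-step R-path is closed by a direct edge.

Yes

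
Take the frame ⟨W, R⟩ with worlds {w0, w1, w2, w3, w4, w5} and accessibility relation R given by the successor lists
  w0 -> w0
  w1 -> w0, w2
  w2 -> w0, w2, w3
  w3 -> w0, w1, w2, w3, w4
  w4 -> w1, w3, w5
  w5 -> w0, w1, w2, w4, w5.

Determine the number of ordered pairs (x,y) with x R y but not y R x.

Enumerating: (w1,w0), (w1,w2), (w2,w0), (w3,w0), (w3,w1), (w4,w1), (w5,w0), (w5,w1), (w5,w2).

9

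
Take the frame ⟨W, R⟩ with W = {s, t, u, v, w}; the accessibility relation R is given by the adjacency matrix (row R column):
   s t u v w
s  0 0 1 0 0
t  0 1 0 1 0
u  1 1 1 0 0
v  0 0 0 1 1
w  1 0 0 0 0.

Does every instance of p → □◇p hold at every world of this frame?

The schema B characterises exactly the symmetric frames.
Symmetric: no — t R v but not v R t.

No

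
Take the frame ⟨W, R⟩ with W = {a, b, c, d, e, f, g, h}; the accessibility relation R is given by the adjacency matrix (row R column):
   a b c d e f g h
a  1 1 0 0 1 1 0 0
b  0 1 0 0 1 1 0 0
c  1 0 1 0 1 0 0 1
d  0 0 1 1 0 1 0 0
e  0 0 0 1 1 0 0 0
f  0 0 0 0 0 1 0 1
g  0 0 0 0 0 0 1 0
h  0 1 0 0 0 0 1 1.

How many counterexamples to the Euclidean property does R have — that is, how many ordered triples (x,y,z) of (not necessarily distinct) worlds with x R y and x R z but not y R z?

Enumerating: (a,b,a), (a,e,a), (a,e,b), (a,e,f), (a,f,a), (a,f,b), (a,f,e), (b,e,b), (b,e,f), (b,f,b), (b,f,e), (c,a,c), … and 17 more.
Total: 29.

29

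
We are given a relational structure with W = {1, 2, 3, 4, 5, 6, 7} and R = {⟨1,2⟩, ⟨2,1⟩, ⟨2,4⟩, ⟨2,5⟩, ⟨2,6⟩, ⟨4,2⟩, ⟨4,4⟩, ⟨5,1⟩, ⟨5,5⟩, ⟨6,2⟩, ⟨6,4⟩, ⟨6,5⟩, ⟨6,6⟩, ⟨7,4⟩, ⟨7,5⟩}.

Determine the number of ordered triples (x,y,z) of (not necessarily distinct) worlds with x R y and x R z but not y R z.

Enumerating: (1,2,2), (2,1,1), (2,1,4), (2,1,5), (2,1,6), (2,4,1), (2,4,5), (2,4,6), (2,5,4), (2,5,6), (2,6,1), (4,2,2), … and 10 more.
Total: 22.

22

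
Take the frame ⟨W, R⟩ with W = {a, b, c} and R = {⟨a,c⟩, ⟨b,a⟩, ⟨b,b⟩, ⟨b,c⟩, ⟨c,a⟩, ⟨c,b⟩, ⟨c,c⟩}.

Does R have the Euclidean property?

Euclidean: no — c R a and c R b, but not a R b.

No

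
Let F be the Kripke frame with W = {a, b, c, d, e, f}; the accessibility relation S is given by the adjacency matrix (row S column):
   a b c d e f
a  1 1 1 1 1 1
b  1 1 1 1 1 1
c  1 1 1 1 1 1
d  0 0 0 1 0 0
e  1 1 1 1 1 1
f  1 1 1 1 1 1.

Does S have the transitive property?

Transitive: yes — every two-step S-path is closed by a direct edge.

Yes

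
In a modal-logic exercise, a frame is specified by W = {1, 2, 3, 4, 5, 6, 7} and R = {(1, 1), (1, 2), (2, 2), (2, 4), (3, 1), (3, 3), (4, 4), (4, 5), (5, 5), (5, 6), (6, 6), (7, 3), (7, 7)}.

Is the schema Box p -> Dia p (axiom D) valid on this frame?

Axiom D corresponds to the accessibility relation being serial.
Serial: yes — every world has a successor (e.g. 1 R 1).

Yes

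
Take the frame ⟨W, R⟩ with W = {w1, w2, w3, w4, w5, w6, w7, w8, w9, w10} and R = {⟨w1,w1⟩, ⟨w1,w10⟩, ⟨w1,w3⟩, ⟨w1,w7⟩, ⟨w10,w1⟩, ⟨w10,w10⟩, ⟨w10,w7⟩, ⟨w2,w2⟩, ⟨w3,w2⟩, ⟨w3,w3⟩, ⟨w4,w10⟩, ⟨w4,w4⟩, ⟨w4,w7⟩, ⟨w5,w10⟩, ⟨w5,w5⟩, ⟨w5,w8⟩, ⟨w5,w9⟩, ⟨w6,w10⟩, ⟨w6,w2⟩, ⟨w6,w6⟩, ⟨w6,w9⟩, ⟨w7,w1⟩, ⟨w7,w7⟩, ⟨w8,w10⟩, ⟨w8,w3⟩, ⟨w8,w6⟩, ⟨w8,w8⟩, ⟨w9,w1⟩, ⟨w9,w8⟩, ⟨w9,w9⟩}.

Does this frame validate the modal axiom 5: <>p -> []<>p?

The schema 5 characterises exactly the Euclidean frames.
Euclidean: no — w1 R w10 and w1 R w3, but not w10 R w3.

No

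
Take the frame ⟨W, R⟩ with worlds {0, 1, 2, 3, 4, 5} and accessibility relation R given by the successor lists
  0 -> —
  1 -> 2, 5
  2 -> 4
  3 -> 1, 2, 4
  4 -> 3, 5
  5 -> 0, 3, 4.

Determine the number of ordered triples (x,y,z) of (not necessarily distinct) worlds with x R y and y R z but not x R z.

Enumerating: (1,2,4), (1,5,0), (1,5,3), (1,5,4), (2,4,3), (2,4,5), (3,1,5), (3,4,3), (3,4,5), (4,3,1), (4,3,2), (4,3,4), (4,5,0), (4,5,4), (5,3,1), (5,3,2), (5,4,5).

17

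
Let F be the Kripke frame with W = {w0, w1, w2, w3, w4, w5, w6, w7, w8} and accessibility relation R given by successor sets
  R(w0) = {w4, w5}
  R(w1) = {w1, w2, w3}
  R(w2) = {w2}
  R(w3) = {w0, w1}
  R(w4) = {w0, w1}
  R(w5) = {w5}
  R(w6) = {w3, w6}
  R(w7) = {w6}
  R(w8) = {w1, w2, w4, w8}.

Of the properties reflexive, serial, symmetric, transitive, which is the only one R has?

Reflexive: no — w0 is not related to itself.
Serial: yes — every world has a successor (e.g. w0 R w4).
Symmetric: no — w0 R w5 but not w5 R w0.
Transitive: no — w0 R w4 and w4 R w1, but not w0 R w1.
Only serial holds.

serial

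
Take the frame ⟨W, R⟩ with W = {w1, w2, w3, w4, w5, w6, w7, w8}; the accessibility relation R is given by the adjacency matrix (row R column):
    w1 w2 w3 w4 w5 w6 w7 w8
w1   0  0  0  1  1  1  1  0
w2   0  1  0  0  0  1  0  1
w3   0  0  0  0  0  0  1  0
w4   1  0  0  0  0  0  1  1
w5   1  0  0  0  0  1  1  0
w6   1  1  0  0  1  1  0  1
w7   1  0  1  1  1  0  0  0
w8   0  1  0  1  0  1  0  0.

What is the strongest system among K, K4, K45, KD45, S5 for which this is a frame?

K

Transitive (axiom 4): no — w1 R w4 and w4 R w8, but not w1 R w8.
Euclidean (axiom 5): no — w1 R w4 and w1 R w5, but not w4 R w5.
Serial (axiom D): yes — every world has a successor (e.g. w1 R w4).
Reflexive (axiom T): no — w1 is not related to itself.
So F validates K; K4 would additionally require R to be transitive. The strongest is K.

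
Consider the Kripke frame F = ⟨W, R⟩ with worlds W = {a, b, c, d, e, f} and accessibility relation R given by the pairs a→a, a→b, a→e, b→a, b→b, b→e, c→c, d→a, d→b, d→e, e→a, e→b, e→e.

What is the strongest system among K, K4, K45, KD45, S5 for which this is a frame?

K45

Transitive (axiom 4): yes — every two-step R-path is closed by a direct edge.
Euclidean (axiom 5): yes — any two successors of a common world are R-related.
Serial (axiom D): no — f has no R-successor.
Reflexive (axiom T): no — d is not related to itself.
So F validates K, K4, K45; KD45 would additionally require R to be serial. The strongest is K45.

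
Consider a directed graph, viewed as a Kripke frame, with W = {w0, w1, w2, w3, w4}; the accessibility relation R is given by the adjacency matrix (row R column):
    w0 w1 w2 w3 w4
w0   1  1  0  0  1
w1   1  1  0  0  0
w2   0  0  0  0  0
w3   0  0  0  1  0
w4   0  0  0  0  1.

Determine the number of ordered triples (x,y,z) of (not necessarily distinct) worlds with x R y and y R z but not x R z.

1

Enumerating: (w1,w0,w4).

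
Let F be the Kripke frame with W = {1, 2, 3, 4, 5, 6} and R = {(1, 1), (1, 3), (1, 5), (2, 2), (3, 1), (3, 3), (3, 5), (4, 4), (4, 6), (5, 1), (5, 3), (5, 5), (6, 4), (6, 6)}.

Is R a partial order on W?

Reflexive: yes — every world is R-related to itself.
Transitive: yes — every two-step R-path is closed by a direct edge.
Antisymmetric: no — 1 R 3 and 3 R 1 with 1 ≠ 3.
So R is not a partial order.

No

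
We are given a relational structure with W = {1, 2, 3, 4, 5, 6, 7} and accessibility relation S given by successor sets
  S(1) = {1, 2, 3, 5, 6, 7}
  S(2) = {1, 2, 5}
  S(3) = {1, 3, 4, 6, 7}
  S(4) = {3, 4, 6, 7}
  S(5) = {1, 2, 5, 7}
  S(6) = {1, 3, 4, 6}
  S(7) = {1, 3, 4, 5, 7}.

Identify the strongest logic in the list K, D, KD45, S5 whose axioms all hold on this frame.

D

Serial (axiom D): yes — every world has a successor (e.g. 1 S 1).
Euclidean (axiom 5): no — 1 S 2 and 1 S 3, but not 2 S 3.
Transitive (axiom 4): no — 1 S 3 and 3 S 4, but not 1 S 4.
Reflexive (axiom T): yes — every world is S-related to itself.
So F validates K, D; KD45 would additionally require S to be Euclidean and transitive. The strongest is D.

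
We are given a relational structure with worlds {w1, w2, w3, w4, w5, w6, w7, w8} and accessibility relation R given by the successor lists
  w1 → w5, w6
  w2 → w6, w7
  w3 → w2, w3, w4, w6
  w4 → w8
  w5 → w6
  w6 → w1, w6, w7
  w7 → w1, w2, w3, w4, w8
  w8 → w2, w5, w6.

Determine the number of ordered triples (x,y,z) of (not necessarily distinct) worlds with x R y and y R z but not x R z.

Enumerating: (w1,w6,w1), (w1,w6,w7), (w2,w6,w1), (w2,w7,w1), (w2,w7,w2), (w2,w7,w3), (w2,w7,w4), (w2,w7,w8), (w3,w2,w7), (w3,w4,w8), (w3,w6,w1), (w3,w6,w7), … and 20 more.
Total: 32.

32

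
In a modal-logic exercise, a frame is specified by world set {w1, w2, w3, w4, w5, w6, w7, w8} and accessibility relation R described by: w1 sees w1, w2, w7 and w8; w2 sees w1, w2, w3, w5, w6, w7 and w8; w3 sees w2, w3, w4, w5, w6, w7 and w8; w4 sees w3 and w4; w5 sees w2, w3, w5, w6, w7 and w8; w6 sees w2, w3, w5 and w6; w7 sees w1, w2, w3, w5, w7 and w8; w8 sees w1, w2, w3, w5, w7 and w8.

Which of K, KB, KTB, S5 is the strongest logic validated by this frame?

Symmetric (axiom B): yes — every pair in R has its reverse in R.
Reflexive (axiom T): yes — every world is R-related to itself.
Euclidean (axiom 5): no — w2 R w1 and w2 R w3, but not w1 R w3.
So F validates K, KB, KTB; S5 would additionally require R to be Euclidean. The strongest is KTB.

KTB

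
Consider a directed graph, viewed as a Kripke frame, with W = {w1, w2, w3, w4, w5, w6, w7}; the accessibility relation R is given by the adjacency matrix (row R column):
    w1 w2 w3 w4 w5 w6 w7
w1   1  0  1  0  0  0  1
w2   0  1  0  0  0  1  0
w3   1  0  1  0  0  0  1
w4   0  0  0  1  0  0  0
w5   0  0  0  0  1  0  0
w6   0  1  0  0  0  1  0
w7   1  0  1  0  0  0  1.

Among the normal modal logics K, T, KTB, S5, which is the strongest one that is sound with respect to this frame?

Reflexive (axiom T): yes — every world is R-related to itself.
Symmetric (axiom B): yes — every pair in R has its reverse in R.
Euclidean (axiom 5): yes — any two successors of a common world are R-related.
So F validates K, T, KTB, S5. The strongest is S5.

S5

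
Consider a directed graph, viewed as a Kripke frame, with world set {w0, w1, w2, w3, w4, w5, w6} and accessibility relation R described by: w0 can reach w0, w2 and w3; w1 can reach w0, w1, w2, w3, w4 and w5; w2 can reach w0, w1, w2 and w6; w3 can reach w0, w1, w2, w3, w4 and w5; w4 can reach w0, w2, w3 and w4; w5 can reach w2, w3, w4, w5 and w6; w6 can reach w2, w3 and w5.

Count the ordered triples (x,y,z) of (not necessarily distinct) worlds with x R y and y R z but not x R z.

32

Enumerating: (w0,w2,w1), (w0,w2,w6), (w0,w3,w1), (w0,w3,w4), (w0,w3,w5), (w1,w2,w6), (w1,w5,w6), (w2,w0,w3), (w2,w1,w3), (w2,w1,w4), (w2,w1,w5), (w2,w6,w3), … and 20 more.
Total: 32.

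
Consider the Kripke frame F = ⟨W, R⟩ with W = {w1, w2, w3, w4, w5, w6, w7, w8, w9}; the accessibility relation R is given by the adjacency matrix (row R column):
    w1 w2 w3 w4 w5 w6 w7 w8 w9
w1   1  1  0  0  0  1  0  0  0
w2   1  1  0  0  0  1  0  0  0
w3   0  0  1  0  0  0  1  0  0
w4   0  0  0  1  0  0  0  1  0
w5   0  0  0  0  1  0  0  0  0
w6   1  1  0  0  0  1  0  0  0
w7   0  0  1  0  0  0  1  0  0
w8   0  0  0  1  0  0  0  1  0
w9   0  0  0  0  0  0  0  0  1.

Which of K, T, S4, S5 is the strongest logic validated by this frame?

S5

Reflexive (axiom T): yes — every world is R-related to itself.
Transitive (axiom 4): yes — every two-step R-path is closed by a direct edge.
Euclidean (axiom 5): yes — any two successors of a common world are R-related.
So F validates K, T, S4, S5. The strongest is S5.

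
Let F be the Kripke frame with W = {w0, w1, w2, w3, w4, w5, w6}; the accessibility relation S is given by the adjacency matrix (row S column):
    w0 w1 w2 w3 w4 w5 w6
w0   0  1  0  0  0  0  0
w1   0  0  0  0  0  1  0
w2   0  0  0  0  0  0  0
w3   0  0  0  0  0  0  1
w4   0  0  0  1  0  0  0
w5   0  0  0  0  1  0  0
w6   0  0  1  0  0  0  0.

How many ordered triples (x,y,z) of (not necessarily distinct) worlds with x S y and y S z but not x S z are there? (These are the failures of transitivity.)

5

Enumerating: (w0,w1,w5), (w1,w5,w4), (w3,w6,w2), (w4,w3,w6), (w5,w4,w3).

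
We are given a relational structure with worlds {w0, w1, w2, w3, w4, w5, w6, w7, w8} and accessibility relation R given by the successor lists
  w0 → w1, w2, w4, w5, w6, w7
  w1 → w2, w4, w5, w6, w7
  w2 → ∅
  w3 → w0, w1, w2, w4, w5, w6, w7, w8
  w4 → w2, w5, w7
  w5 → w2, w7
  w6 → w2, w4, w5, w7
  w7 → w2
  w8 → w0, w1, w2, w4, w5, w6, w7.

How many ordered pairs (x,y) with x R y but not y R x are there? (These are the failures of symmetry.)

36

Enumerating: (w0,w1), (w0,w2), (w0,w4), (w0,w5), (w0,w6), (w0,w7), (w1,w2), (w1,w4), (w1,w5), (w1,w6), (w1,w7), (w3,w0), … and 24 more.
Total: 36.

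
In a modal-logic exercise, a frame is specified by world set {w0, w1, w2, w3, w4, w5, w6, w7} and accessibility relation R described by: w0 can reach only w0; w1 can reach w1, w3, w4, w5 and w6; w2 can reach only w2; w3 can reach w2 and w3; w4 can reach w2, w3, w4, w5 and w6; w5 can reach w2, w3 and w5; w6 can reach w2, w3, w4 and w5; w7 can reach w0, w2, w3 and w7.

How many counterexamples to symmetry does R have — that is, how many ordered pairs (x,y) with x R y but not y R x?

16

Enumerating: (w1,w3), (w1,w4), (w1,w5), (w1,w6), (w3,w2), (w4,w2), (w4,w3), (w4,w5), (w5,w2), (w5,w3), (w6,w2), (w6,w3), (w6,w5), (w7,w0), (w7,w2), (w7,w3).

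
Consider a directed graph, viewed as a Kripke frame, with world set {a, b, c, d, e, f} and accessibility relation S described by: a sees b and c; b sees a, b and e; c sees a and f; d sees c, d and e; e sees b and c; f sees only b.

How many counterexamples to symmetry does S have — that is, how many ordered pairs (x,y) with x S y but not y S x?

5

Enumerating: (c,f), (d,c), (d,e), (e,c), (f,b).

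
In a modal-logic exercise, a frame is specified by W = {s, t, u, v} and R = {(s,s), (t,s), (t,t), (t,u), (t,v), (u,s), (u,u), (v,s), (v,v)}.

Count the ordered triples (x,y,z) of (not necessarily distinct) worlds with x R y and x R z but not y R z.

9

Enumerating: (t,s,t), (t,s,u), (t,s,v), (t,u,t), (t,u,v), (t,v,t), (t,v,u), (u,s,u), (v,s,v).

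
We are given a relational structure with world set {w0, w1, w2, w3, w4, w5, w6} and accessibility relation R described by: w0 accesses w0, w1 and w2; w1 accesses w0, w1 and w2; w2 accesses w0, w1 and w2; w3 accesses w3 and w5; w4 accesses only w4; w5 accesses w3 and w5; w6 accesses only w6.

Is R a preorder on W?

Reflexive: yes — every world is R-related to itself.
Transitive: yes — every two-step R-path is closed by a direct edge.
So R is a preorder.

Yes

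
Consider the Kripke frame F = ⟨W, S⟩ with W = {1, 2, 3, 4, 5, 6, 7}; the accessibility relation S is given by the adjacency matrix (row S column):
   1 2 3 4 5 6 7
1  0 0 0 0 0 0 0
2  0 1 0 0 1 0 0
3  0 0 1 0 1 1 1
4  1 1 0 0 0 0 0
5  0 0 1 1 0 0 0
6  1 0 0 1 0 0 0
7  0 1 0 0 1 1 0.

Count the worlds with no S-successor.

1

Enumerating: 1.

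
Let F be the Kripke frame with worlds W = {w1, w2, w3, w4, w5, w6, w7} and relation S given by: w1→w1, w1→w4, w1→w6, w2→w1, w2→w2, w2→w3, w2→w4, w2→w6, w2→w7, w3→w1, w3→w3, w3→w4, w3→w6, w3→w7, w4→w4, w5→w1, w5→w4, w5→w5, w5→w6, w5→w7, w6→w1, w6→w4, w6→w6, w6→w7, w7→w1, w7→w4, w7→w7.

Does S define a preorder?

Reflexive: yes — every world is S-related to itself.
Transitive: no — w1 S w6 and w6 S w7, but not w1 S w7.
So S is not a preorder.

No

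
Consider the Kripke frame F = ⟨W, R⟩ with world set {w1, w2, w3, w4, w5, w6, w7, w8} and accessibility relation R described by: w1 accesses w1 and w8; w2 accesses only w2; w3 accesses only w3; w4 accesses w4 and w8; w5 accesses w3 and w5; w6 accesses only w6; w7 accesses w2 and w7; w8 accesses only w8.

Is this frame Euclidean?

No

Euclidean: no — w1 R w8 and w1 R w1, but not w8 R w1.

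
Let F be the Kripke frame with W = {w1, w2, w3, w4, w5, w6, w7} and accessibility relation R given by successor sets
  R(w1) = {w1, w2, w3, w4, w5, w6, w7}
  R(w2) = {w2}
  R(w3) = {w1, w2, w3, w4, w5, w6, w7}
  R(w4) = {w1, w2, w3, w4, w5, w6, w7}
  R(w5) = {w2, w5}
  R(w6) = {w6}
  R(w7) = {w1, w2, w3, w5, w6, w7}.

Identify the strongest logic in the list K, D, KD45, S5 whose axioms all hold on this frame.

D

Serial (axiom D): yes — every world has a successor (e.g. w1 R w1).
Euclidean (axiom 5): no — w1 R w2 and w1 R w3, but not w2 R w3.
Transitive (axiom 4): no — w7 R w1 and w1 R w4, but not w7 R w4.
Reflexive (axiom T): yes — every world is R-related to itself.
So F validates K, D; KD45 would additionally require R to be Euclidean and transitive. The strongest is D.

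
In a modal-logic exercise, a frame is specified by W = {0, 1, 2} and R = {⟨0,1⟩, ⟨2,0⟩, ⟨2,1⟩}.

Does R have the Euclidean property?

No

Euclidean: no — 2 R 1 and 2 R 0, but not 1 R 0.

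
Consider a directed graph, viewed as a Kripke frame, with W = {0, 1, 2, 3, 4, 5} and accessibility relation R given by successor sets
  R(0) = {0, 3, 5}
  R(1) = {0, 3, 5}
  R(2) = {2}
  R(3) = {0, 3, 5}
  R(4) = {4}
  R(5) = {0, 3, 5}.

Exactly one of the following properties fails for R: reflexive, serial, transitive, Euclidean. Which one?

reflexive

Reflexive: no — 1 is not related to itself.
Serial: yes — every world has a successor (e.g. 0 R 0).
Transitive: yes — every two-step R-path is closed by a direct edge.
Euclidean: yes — any two successors of a common world are R-related.
Only reflexive fails.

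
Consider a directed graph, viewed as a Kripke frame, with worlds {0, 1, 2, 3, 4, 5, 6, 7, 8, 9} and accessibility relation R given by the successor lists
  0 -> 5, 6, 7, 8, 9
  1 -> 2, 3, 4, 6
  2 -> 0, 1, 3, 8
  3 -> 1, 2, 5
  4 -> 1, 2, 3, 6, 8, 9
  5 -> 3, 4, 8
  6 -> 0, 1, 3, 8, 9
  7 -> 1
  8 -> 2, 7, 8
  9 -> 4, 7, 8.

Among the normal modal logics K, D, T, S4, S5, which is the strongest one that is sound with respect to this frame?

Serial (axiom D): yes — every world has a successor (e.g. 0 R 5).
Reflexive (axiom T): no — 0 is not related to itself.
Transitive (axiom 4): no — 0 R 5 and 5 R 3, but not 0 R 3.
Euclidean (axiom 5): no — 0 R 5 and 0 R 6, but not 5 R 6.
So F validates K, D; T would additionally require R to be reflexive. The strongest is D.

D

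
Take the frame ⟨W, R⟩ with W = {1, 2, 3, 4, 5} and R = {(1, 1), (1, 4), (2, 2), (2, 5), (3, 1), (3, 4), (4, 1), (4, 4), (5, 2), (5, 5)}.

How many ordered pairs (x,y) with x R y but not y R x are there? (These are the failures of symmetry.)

Enumerating: (3,1), (3,4).

2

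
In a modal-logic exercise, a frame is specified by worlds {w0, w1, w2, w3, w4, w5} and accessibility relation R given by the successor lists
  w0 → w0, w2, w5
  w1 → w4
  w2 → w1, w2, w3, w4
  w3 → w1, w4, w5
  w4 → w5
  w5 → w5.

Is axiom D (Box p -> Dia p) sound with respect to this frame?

Yes

Axiom D corresponds to the accessibility relation being serial.
Serial: yes — every world has a successor (e.g. w0 R w0).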